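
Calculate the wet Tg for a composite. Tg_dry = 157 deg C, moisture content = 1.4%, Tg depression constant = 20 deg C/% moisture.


Tg_wet = Tg_dry - k*moisture = 157 - 20*1.4 = 129.0 deg C

129.0 deg C


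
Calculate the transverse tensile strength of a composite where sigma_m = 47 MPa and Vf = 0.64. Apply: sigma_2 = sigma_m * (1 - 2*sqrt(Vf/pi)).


factor = 1 - 2*sqrt(0.64/pi) = 0.0973
sigma_2 = 47 * 0.0973 = 4.57 MPa

4.57 MPa


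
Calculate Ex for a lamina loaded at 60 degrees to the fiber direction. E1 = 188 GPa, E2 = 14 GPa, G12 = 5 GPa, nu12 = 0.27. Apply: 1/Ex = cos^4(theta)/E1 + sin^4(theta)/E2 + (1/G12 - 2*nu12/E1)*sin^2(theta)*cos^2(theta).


cos^4(60) = 0.0625, sin^4(60) = 0.5625, sin^2(60)*cos^2(60) = 0.1875
1/G12 - 2*nu12/E1 = 1/5 - 2*0.27/188 = 0.197128 GPa^-1
1/Ex = 0.0625/188 + 0.5625/14 + 0.197128*0.1875 = 0.0774725 GPa^-1
Ex = 12.91 GPa

12.91 GPa


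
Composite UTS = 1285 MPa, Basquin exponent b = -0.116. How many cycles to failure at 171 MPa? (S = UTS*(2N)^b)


N = 0.5 * (S/UTS)^(1/b) = 0.5 * (171/1285)^(1/-0.116) = 1.7778e+07 cycles

1.7778e+07 cycles


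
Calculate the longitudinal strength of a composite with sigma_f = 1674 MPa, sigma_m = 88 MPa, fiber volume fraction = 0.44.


sigma_1 = sigma_f*Vf + sigma_m*(1-Vf) = 1674*0.44 + 88*0.56 = 785.8 MPa

785.8 MPa


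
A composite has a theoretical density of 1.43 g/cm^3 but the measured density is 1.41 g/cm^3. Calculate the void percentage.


Void% = (rho_theo - rho_actual)/rho_theo * 100 = (1.43 - 1.41)/1.43 * 100 = 1.4%

1.4%


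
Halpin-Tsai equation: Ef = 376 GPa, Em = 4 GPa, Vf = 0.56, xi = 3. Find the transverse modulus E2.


eta = (Ef/Em - 1)/(Ef/Em + xi) = (94.0 - 1)/(94.0 + 3) = 0.9588
E2 = Em*(1+xi*eta*Vf)/(1-eta*Vf) = 22.55 GPa

22.55 GPa


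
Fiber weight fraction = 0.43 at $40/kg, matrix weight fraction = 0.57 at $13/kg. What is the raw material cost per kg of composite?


Cost = cost_f*Wf + cost_m*Wm = 40*0.43 + 13*0.57 = $24.61/kg

$24.61/kg


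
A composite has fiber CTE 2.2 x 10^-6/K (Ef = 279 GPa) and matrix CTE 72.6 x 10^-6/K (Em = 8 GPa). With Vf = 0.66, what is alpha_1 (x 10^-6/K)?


E1 = Ef*Vf + Em*(1-Vf) = 186.86
alpha_1 = (alpha_f*Ef*Vf + alpha_m*Em*(1-Vf))/E1 = 3.22 x 10^-6/K

3.22 x 10^-6/K


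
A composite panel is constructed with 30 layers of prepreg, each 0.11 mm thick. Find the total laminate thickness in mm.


h = n * t_ply = 30 * 0.11 = 3.3 mm

3.3 mm


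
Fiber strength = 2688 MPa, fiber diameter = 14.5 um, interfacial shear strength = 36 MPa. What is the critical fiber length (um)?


Lc = sigma_f * d / (2 * tau_i) = 2688 * 14.5 / (2 * 36) = 541.3 um

541.3 um


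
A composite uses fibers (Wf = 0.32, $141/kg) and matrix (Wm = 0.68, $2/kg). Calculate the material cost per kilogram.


Cost = cost_f*Wf + cost_m*Wm = 141*0.32 + 2*0.68 = $46.48/kg

$46.48/kg


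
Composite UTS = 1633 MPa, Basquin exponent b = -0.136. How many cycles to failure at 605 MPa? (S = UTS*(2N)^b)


N = 0.5 * (S/UTS)^(1/b) = 0.5 * (605/1633)^(1/-0.136) = 740.9430 cycles

740.9430 cycles


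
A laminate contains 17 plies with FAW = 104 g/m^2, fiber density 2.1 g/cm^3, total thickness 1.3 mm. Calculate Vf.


Vf = n * FAW / (rho_f * h * 1000) = 17 * 104 / (2.1 * 1.3 * 1000) = 0.6476

0.6476


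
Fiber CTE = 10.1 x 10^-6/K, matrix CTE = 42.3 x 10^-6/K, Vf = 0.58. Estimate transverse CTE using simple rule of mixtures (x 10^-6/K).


alpha_2 = alpha_f*Vf + alpha_m*(1-Vf) = 10.1*0.58 + 42.3*0.42 = 23.6 x 10^-6/K

23.6 x 10^-6/K


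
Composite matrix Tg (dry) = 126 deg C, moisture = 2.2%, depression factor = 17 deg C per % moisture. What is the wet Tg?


Tg_wet = Tg_dry - k*moisture = 126 - 17*2.2 = 88.6 deg C

88.6 deg C


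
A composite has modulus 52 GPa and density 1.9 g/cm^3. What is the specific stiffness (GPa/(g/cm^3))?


Specific stiffness = E/rho = 52/1.9 = 27.4 GPa/(g/cm^3)

27.4 GPa/(g/cm^3)


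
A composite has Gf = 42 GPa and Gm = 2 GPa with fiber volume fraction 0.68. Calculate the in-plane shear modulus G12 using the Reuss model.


1/G12 = Vf/Gf + (1-Vf)/Gm = 0.68/42 + 0.32/2
G12 = 5.68 GPa

5.68 GPa


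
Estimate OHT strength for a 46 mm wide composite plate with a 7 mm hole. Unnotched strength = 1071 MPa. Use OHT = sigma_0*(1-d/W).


OHT = sigma_0*(1-d/W) = 1071*(1-7/46) = 908.0 MPa

908.0 MPa


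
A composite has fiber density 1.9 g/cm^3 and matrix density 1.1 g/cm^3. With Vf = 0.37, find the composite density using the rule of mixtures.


rho_c = rho_f*Vf + rho_m*(1-Vf) = 1.9*0.37 + 1.1*0.63 = 1.396 g/cm^3

1.396 g/cm^3


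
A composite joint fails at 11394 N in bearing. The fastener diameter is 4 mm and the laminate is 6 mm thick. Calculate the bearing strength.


sigma_br = F/(d*h) = 11394/(4*6) = 474.8 MPa

474.8 MPa


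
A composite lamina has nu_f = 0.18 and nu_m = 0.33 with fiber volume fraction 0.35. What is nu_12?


nu_12 = nu_f*Vf + nu_m*(1-Vf) = 0.18*0.35 + 0.33*0.65 = 0.2775

0.2775


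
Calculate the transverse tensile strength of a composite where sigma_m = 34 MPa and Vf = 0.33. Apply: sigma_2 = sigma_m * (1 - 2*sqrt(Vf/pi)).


factor = 1 - 2*sqrt(0.33/pi) = 0.3518
sigma_2 = 34 * 0.3518 = 11.96 MPa

11.96 MPa


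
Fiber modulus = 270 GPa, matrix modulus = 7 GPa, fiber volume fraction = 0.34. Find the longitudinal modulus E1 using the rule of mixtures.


E1 = Ef*Vf + Em*(1-Vf) = 270*0.34 + 7*0.66 = 96.42 GPa

96.42 GPa


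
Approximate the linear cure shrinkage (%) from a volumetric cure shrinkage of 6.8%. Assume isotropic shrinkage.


Linear shrinkage ≈ vol_shrink/3 = 6.8/3 = 2.267%

2.267%


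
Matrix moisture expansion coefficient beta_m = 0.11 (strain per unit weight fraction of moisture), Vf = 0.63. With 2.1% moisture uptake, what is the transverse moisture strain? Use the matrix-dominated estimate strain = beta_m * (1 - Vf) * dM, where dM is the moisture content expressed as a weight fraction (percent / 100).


dM = 2.1/100 = 0.021
strain = beta_m * (1-Vf) * dM = 0.11 * 0.37 * 0.021 = 0.0008547

0.0008547


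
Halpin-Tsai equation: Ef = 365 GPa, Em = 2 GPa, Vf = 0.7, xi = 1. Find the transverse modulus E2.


eta = (Ef/Em - 1)/(Ef/Em + xi) = (182.5 - 1)/(182.5 + 1) = 0.9891
E2 = Em*(1+xi*eta*Vf)/(1-eta*Vf) = 11.0 GPa

11.0 GPa


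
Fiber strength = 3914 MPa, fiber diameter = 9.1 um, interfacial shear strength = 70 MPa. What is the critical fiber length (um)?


Lc = sigma_f * d / (2 * tau_i) = 3914 * 9.1 / (2 * 70) = 254.4 um

254.4 um


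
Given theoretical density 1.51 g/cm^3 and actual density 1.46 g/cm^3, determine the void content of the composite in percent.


Void% = (rho_theo - rho_actual)/rho_theo * 100 = (1.51 - 1.46)/1.51 * 100 = 3.31%

3.31%


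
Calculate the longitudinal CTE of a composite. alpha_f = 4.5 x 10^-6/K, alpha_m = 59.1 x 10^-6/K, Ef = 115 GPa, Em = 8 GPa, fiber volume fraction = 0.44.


E1 = Ef*Vf + Em*(1-Vf) = 55.08
alpha_1 = (alpha_f*Ef*Vf + alpha_m*Em*(1-Vf))/E1 = 8.94 x 10^-6/K

8.94 x 10^-6/K


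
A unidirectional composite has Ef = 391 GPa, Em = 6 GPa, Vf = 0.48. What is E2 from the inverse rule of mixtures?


1/E2 = Vf/Ef + (1-Vf)/Em = 0.48/391 + 0.52/6
E2 = 11.38 GPa

11.38 GPa


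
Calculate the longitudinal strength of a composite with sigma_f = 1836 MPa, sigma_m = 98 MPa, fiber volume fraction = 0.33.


sigma_1 = sigma_f*Vf + sigma_m*(1-Vf) = 1836*0.33 + 98*0.67 = 671.5 MPa

671.5 MPa


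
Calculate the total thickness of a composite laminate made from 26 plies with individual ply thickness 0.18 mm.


h = n * t_ply = 26 * 0.18 = 4.68 mm

4.68 mm


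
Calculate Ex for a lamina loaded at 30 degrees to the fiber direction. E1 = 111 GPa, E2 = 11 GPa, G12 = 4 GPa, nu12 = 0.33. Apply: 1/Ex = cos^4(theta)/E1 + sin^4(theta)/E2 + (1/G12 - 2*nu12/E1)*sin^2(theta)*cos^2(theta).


cos^4(30) = 0.5625, sin^4(30) = 0.0625, sin^2(30)*cos^2(30) = 0.1875
1/G12 - 2*nu12/E1 = 1/4 - 2*0.33/111 = 0.244054 GPa^-1
1/Ex = 0.5625/111 + 0.0625/11 + 0.244054*0.1875 = 0.0565095 GPa^-1
Ex = 17.7 GPa

17.7 GPa


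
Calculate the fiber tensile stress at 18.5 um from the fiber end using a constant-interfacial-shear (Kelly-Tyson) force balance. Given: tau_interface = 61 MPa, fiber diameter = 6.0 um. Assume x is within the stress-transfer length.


Force balance: sigma_f * (pi*d^2/4) = tau * (pi*d) * x  ->  sigma_f = 4 * tau * x / d
sigma_f = 4 * 61 * 18.5 / 6.0 = 752.3 MPa

752.3 MPa


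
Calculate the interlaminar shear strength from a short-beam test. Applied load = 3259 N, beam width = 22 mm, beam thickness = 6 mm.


ILSS = 3F/(4bh) = 3*3259/(4*22*6) = 18.52 MPa

18.52 MPa


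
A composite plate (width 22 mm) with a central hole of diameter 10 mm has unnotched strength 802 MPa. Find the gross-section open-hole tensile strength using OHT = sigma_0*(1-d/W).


OHT = sigma_0*(1-d/W) = 802*(1-10/22) = 437.5 MPa

437.5 MPa


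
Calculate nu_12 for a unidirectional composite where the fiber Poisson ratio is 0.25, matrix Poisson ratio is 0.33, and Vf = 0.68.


nu_12 = nu_f*Vf + nu_m*(1-Vf) = 0.25*0.68 + 0.33*0.32 = 0.2756

0.2756


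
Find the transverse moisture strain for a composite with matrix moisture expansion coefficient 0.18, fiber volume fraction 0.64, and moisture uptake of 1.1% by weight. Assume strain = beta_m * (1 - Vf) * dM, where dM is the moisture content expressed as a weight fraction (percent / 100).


dM = 1.1/100 = 0.011
strain = beta_m * (1-Vf) * dM = 0.18 * 0.36 * 0.011 = 0.0007128

0.0007128


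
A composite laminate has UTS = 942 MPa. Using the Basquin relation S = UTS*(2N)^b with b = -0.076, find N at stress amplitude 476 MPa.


N = 0.5 * (S/UTS)^(1/b) = 0.5 * (476/942)^(1/-0.076) = 3976.9332 cycles

3976.9332 cycles


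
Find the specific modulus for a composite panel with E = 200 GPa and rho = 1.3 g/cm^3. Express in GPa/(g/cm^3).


Specific stiffness = E/rho = 200/1.3 = 153.8 GPa/(g/cm^3)

153.8 GPa/(g/cm^3)


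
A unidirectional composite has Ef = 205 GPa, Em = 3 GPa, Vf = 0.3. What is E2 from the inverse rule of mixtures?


1/E2 = Vf/Ef + (1-Vf)/Em = 0.3/205 + 0.7/3
E2 = 4.26 GPa

4.26 GPa


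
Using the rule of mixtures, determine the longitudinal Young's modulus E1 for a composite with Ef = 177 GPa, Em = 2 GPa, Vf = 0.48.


E1 = Ef*Vf + Em*(1-Vf) = 177*0.48 + 2*0.52 = 86.0 GPa

86.0 GPa


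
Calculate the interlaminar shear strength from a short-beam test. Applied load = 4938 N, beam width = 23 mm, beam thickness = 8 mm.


ILSS = 3F/(4bh) = 3*4938/(4*23*8) = 20.13 MPa

20.13 MPa


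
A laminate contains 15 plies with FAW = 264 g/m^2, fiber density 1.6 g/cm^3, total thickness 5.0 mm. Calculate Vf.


Vf = n * FAW / (rho_f * h * 1000) = 15 * 264 / (1.6 * 5.0 * 1000) = 0.495

0.495


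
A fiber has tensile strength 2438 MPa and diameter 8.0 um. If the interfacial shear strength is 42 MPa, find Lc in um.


Lc = sigma_f * d / (2 * tau_i) = 2438 * 8.0 / (2 * 42) = 232.2 um

232.2 um


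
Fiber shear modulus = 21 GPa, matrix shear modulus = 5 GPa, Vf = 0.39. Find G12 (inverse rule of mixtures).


1/G12 = Vf/Gf + (1-Vf)/Gm = 0.39/21 + 0.61/5
G12 = 7.11 GPa

7.11 GPa


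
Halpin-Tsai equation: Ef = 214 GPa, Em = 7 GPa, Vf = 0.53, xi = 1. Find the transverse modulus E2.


eta = (Ef/Em - 1)/(Ef/Em + xi) = (30.5714 - 1)/(30.5714 + 1) = 0.9367
E2 = Em*(1+xi*eta*Vf)/(1-eta*Vf) = 20.8 GPa

20.8 GPa


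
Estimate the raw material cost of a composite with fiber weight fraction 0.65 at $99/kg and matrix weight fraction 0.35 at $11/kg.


Cost = cost_f*Wf + cost_m*Wm = 99*0.65 + 11*0.35 = $68.2/kg

$68.2/kg


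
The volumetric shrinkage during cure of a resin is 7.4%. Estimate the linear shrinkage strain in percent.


Linear shrinkage ≈ vol_shrink/3 = 7.4/3 = 2.467%

2.467%


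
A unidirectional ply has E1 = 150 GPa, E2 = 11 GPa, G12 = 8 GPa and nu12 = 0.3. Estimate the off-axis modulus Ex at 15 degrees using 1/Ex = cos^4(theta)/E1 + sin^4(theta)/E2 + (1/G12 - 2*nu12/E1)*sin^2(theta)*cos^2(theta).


cos^4(15) = 0.870513, sin^4(15) = 0.004487, sin^2(15)*cos^2(15) = 0.0625
1/G12 - 2*nu12/E1 = 1/8 - 2*0.3/150 = 0.121 GPa^-1
1/Ex = 0.870513/150 + 0.004487/11 + 0.121*0.0625 = 0.0137739 GPa^-1
Ex = 72.6 GPa

72.6 GPa


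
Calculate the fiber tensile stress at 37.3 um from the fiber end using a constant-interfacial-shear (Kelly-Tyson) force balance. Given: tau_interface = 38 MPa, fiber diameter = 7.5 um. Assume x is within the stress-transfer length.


Force balance: sigma_f * (pi*d^2/4) = tau * (pi*d) * x  ->  sigma_f = 4 * tau * x / d
sigma_f = 4 * 38 * 37.3 / 7.5 = 755.9 MPa

755.9 MPa


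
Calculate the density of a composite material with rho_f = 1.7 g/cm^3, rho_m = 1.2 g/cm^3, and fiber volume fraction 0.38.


rho_c = rho_f*Vf + rho_m*(1-Vf) = 1.7*0.38 + 1.2*0.62 = 1.39 g/cm^3

1.39 g/cm^3


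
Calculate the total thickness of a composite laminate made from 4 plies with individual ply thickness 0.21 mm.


h = n * t_ply = 4 * 0.21 = 0.84 mm

0.84 mm


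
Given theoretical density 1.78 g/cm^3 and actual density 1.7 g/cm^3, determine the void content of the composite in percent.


Void% = (rho_theo - rho_actual)/rho_theo * 100 = (1.78 - 1.7)/1.78 * 100 = 4.49%

4.49%


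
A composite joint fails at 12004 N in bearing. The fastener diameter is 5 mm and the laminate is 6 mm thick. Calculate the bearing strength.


sigma_br = F/(d*h) = 12004/(5*6) = 400.1 MPa

400.1 MPa


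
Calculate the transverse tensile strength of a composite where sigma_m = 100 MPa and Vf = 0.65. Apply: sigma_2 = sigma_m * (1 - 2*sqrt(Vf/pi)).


factor = 1 - 2*sqrt(0.65/pi) = 0.0903
sigma_2 = 100 * 0.0903 = 9.03 MPa

9.03 MPa


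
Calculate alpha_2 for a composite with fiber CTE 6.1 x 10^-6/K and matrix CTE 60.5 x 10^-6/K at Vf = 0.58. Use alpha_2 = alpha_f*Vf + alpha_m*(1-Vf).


alpha_2 = alpha_f*Vf + alpha_m*(1-Vf) = 6.1*0.58 + 60.5*0.42 = 28.9 x 10^-6/K

28.9 x 10^-6/K


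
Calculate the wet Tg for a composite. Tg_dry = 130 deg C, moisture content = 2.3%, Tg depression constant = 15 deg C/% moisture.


Tg_wet = Tg_dry - k*moisture = 130 - 15*2.3 = 95.5 deg C

95.5 deg C


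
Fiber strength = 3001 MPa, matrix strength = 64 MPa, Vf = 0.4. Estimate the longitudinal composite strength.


sigma_1 = sigma_f*Vf + sigma_m*(1-Vf) = 3001*0.4 + 64*0.6 = 1238.8 MPa

1238.8 MPa


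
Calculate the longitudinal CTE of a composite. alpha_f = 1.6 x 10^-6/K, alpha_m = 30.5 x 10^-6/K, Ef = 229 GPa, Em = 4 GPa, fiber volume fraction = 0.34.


E1 = Ef*Vf + Em*(1-Vf) = 80.5
alpha_1 = (alpha_f*Ef*Vf + alpha_m*Em*(1-Vf))/E1 = 2.55 x 10^-6/K

2.55 x 10^-6/K


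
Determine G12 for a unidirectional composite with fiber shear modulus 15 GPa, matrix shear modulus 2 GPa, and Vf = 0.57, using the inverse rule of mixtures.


1/G12 = Vf/Gf + (1-Vf)/Gm = 0.57/15 + 0.43/2
G12 = 3.95 GPa

3.95 GPa


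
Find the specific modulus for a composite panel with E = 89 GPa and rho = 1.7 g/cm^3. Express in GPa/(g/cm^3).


Specific stiffness = E/rho = 89/1.7 = 52.4 GPa/(g/cm^3)

52.4 GPa/(g/cm^3)


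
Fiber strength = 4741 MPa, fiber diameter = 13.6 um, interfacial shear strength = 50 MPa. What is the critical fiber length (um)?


Lc = sigma_f * d / (2 * tau_i) = 4741 * 13.6 / (2 * 50) = 644.8 um

644.8 um


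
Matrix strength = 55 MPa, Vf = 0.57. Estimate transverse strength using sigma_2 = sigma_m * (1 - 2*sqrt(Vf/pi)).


factor = 1 - 2*sqrt(0.57/pi) = 0.1481
sigma_2 = 55 * 0.1481 = 8.15 MPa

8.15 MPa


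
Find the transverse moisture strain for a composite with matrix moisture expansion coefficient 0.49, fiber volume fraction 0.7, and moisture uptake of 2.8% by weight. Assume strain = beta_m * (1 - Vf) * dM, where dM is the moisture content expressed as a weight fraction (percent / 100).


dM = 2.8/100 = 0.028
strain = beta_m * (1-Vf) * dM = 0.49 * 0.3 * 0.028 = 0.004116

0.004116


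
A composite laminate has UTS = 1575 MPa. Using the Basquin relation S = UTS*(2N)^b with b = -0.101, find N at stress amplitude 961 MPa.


N = 0.5 * (S/UTS)^(1/b) = 0.5 * (961/1575)^(1/-0.101) = 66.5730 cycles

66.5730 cycles


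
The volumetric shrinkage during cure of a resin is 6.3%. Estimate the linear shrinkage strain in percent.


Linear shrinkage ≈ vol_shrink/3 = 6.3/3 = 2.1%

2.1%


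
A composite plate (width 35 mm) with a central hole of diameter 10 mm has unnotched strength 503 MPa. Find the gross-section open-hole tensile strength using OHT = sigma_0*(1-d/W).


OHT = sigma_0*(1-d/W) = 503*(1-10/35) = 359.3 MPa

359.3 MPa


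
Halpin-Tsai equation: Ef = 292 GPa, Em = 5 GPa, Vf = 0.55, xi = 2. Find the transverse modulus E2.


eta = (Ef/Em - 1)/(Ef/Em + xi) = (58.4 - 1)/(58.4 + 2) = 0.9503
E2 = Em*(1+xi*eta*Vf)/(1-eta*Vf) = 21.43 GPa

21.43 GPa


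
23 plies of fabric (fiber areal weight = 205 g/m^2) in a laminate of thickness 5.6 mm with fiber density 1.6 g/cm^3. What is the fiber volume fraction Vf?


Vf = n * FAW / (rho_f * h * 1000) = 23 * 205 / (1.6 * 5.6 * 1000) = 0.5262

0.5262


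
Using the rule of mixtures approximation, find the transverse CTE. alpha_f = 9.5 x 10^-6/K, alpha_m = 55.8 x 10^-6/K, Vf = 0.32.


alpha_2 = alpha_f*Vf + alpha_m*(1-Vf) = 9.5*0.32 + 55.8*0.68 = 41.0 x 10^-6/K

41.0 x 10^-6/K


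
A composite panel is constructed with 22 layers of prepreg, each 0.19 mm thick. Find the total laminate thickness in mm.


h = n * t_ply = 22 * 0.19 = 4.18 mm

4.18 mm


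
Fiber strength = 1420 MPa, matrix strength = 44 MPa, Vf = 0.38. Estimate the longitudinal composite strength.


sigma_1 = sigma_f*Vf + sigma_m*(1-Vf) = 1420*0.38 + 44*0.62 = 566.9 MPa

566.9 MPa


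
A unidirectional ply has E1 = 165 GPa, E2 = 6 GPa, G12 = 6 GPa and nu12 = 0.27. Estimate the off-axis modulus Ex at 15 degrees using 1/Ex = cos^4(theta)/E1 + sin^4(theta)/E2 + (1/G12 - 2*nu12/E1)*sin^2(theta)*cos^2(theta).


cos^4(15) = 0.870513, sin^4(15) = 0.004487, sin^2(15)*cos^2(15) = 0.0625
1/G12 - 2*nu12/E1 = 1/6 - 2*0.27/165 = 0.163394 GPa^-1
1/Ex = 0.870513/165 + 0.004487/6 + 0.163394*0.0625 = 0.0162358 GPa^-1
Ex = 61.59 GPa

61.59 GPa


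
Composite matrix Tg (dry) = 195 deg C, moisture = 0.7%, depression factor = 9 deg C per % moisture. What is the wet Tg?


Tg_wet = Tg_dry - k*moisture = 195 - 9*0.7 = 188.7 deg C

188.7 deg C


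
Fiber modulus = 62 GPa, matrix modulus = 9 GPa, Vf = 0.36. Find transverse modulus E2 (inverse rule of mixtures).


1/E2 = Vf/Ef + (1-Vf)/Em = 0.36/62 + 0.64/9
E2 = 13.0 GPa

13.0 GPa


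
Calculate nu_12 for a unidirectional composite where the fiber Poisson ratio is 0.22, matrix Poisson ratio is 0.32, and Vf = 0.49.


nu_12 = nu_f*Vf + nu_m*(1-Vf) = 0.22*0.49 + 0.32*0.51 = 0.271

0.271


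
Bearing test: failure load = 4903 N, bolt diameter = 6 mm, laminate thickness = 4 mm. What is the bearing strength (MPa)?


sigma_br = F/(d*h) = 4903/(6*4) = 204.3 MPa

204.3 MPa


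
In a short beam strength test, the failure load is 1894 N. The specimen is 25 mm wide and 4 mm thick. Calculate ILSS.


ILSS = 3F/(4bh) = 3*1894/(4*25*4) = 14.21 MPa

14.21 MPa


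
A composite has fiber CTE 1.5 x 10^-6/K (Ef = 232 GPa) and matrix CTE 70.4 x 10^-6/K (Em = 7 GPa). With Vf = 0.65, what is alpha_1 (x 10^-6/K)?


E1 = Ef*Vf + Em*(1-Vf) = 153.25
alpha_1 = (alpha_f*Ef*Vf + alpha_m*Em*(1-Vf))/E1 = 2.6 x 10^-6/K

2.6 x 10^-6/K


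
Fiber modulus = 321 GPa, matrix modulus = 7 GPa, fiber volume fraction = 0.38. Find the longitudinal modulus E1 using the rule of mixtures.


E1 = Ef*Vf + Em*(1-Vf) = 321*0.38 + 7*0.62 = 126.32 GPa

126.32 GPa


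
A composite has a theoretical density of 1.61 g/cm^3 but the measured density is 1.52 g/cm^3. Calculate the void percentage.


Void% = (rho_theo - rho_actual)/rho_theo * 100 = (1.61 - 1.52)/1.61 * 100 = 5.59%

5.59%


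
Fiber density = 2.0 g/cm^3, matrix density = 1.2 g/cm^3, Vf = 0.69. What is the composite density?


rho_c = rho_f*Vf + rho_m*(1-Vf) = 2.0*0.69 + 1.2*0.31 = 1.752 g/cm^3

1.752 g/cm^3


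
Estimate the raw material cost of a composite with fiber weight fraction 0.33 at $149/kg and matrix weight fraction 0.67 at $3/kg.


Cost = cost_f*Wf + cost_m*Wm = 149*0.33 + 3*0.67 = $51.18/kg

$51.18/kg


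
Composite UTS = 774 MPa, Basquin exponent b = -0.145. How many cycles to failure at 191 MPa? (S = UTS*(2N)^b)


N = 0.5 * (S/UTS)^(1/b) = 0.5 * (191/774)^(1/-0.145) = 7763.4875 cycles

7763.4875 cycles


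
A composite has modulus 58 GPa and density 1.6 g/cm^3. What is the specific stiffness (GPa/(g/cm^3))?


Specific stiffness = E/rho = 58/1.6 = 36.3 GPa/(g/cm^3)

36.3 GPa/(g/cm^3)


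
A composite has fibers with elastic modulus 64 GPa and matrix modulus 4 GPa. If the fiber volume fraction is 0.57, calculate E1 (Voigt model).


E1 = Ef*Vf + Em*(1-Vf) = 64*0.57 + 4*0.43 = 38.2 GPa

38.2 GPa


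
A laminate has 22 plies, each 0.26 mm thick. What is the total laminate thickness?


h = n * t_ply = 22 * 0.26 = 5.72 mm

5.72 mm


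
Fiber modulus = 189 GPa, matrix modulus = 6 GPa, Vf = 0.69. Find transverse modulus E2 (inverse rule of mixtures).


1/E2 = Vf/Ef + (1-Vf)/Em = 0.69/189 + 0.31/6
E2 = 18.08 GPa

18.08 GPa


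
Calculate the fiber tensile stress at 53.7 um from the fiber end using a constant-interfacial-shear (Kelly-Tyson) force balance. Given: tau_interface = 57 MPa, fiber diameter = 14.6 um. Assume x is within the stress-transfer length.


Force balance: sigma_f * (pi*d^2/4) = tau * (pi*d) * x  ->  sigma_f = 4 * tau * x / d
sigma_f = 4 * 57 * 53.7 / 14.6 = 838.6 MPa

838.6 MPa


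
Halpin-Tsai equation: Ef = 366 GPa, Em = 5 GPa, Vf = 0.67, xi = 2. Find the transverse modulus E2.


eta = (Ef/Em - 1)/(Ef/Em + xi) = (73.2 - 1)/(73.2 + 2) = 0.9601
E2 = Em*(1+xi*eta*Vf)/(1-eta*Vf) = 32.05 GPa

32.05 GPa


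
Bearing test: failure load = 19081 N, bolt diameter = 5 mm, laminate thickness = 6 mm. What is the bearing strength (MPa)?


sigma_br = F/(d*h) = 19081/(5*6) = 636.0 MPa

636.0 MPa


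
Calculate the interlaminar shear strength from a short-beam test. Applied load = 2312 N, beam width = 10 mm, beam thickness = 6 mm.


ILSS = 3F/(4bh) = 3*2312/(4*10*6) = 28.9 MPa

28.9 MPa


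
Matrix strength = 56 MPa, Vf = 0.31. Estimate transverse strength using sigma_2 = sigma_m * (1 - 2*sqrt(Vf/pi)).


factor = 1 - 2*sqrt(0.31/pi) = 0.3717
sigma_2 = 56 * 0.3717 = 20.82 MPa

20.82 MPa


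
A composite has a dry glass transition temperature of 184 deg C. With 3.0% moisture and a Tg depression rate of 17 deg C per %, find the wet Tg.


Tg_wet = Tg_dry - k*moisture = 184 - 17*3.0 = 133.0 deg C

133.0 deg C


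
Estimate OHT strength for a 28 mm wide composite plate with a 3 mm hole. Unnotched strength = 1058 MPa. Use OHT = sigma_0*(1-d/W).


OHT = sigma_0*(1-d/W) = 1058*(1-3/28) = 944.6 MPa

944.6 MPa


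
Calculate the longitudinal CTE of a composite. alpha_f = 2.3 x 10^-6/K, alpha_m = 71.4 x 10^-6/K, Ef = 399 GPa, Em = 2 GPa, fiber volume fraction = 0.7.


E1 = Ef*Vf + Em*(1-Vf) = 279.9
alpha_1 = (alpha_f*Ef*Vf + alpha_m*Em*(1-Vf))/E1 = 2.45 x 10^-6/K

2.45 x 10^-6/K


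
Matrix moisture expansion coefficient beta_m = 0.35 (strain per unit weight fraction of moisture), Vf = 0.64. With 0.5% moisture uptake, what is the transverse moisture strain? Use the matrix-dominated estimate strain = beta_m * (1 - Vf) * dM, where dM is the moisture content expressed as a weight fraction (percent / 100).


dM = 0.5/100 = 0.005
strain = beta_m * (1-Vf) * dM = 0.35 * 0.36 * 0.005 = 0.00063

0.00063


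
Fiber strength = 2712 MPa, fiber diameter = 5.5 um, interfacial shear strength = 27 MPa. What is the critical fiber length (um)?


Lc = sigma_f * d / (2 * tau_i) = 2712 * 5.5 / (2 * 27) = 276.2 um

276.2 um


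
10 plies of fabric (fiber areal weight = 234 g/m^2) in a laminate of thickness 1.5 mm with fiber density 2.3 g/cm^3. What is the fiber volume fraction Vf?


Vf = n * FAW / (rho_f * h * 1000) = 10 * 234 / (2.3 * 1.5 * 1000) = 0.6783

0.6783


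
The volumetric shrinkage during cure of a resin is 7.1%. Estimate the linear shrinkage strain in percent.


Linear shrinkage ≈ vol_shrink/3 = 7.1/3 = 2.367%

2.367%


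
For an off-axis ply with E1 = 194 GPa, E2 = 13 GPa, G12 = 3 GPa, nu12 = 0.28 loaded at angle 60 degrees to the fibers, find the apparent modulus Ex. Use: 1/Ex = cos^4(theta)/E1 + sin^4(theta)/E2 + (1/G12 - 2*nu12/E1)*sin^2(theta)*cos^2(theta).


cos^4(60) = 0.0625, sin^4(60) = 0.5625, sin^2(60)*cos^2(60) = 0.1875
1/G12 - 2*nu12/E1 = 1/3 - 2*0.28/194 = 0.330447 GPa^-1
1/Ex = 0.0625/194 + 0.5625/13 + 0.330447*0.1875 = 0.1055502 GPa^-1
Ex = 9.47 GPa

9.47 GPa


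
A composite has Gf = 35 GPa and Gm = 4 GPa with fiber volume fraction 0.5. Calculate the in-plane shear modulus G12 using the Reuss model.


1/G12 = Vf/Gf + (1-Vf)/Gm = 0.5/35 + 0.5/4
G12 = 7.18 GPa

7.18 GPa


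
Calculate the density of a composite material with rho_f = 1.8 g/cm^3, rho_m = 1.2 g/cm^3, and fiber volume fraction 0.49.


rho_c = rho_f*Vf + rho_m*(1-Vf) = 1.8*0.49 + 1.2*0.51 = 1.494 g/cm^3

1.494 g/cm^3


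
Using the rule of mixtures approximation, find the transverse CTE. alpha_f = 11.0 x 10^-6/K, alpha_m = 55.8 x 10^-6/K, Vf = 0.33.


alpha_2 = alpha_f*Vf + alpha_m*(1-Vf) = 11.0*0.33 + 55.8*0.67 = 41.0 x 10^-6/K

41.0 x 10^-6/K


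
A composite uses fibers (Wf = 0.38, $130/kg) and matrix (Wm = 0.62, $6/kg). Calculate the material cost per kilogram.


Cost = cost_f*Wf + cost_m*Wm = 130*0.38 + 6*0.62 = $53.12/kg

$53.12/kg


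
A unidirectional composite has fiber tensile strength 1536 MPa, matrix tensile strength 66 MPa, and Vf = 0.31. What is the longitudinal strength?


sigma_1 = sigma_f*Vf + sigma_m*(1-Vf) = 1536*0.31 + 66*0.69 = 521.7 MPa

521.7 MPa


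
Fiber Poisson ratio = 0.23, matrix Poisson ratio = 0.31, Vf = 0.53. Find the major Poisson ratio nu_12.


nu_12 = nu_f*Vf + nu_m*(1-Vf) = 0.23*0.53 + 0.31*0.47 = 0.2676

0.2676


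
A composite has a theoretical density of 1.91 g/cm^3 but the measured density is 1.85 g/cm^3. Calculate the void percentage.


Void% = (rho_theo - rho_actual)/rho_theo * 100 = (1.91 - 1.85)/1.91 * 100 = 3.14%

3.14%


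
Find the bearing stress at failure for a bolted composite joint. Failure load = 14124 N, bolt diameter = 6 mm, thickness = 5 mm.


sigma_br = F/(d*h) = 14124/(6*5) = 470.8 MPa

470.8 MPa


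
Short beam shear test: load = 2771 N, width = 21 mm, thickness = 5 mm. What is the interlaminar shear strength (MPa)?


ILSS = 3F/(4bh) = 3*2771/(4*21*5) = 19.79 MPa

19.79 MPa


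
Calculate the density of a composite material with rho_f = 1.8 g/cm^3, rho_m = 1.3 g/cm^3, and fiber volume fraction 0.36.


rho_c = rho_f*Vf + rho_m*(1-Vf) = 1.8*0.36 + 1.3*0.64 = 1.48 g/cm^3

1.48 g/cm^3


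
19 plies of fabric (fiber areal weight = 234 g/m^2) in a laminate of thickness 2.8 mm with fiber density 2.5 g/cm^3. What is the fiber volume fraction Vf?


Vf = n * FAW / (rho_f * h * 1000) = 19 * 234 / (2.5 * 2.8 * 1000) = 0.6351

0.6351


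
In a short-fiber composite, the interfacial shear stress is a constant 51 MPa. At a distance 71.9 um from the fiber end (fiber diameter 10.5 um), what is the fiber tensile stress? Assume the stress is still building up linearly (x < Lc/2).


Force balance: sigma_f * (pi*d^2/4) = tau * (pi*d) * x  ->  sigma_f = 4 * tau * x / d
sigma_f = 4 * 51 * 71.9 / 10.5 = 1396.9 MPa

1396.9 MPa


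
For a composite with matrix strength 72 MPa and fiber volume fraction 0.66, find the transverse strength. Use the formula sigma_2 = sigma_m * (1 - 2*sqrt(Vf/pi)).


factor = 1 - 2*sqrt(0.66/pi) = 0.0833
sigma_2 = 72 * 0.0833 = 6.0 MPa

6.0 MPa


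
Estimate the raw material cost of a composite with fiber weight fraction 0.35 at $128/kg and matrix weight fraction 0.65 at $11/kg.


Cost = cost_f*Wf + cost_m*Wm = 128*0.35 + 11*0.65 = $51.95/kg

$51.95/kg


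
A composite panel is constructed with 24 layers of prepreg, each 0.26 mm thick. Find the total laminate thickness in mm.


h = n * t_ply = 24 * 0.26 = 6.24 mm

6.24 mm


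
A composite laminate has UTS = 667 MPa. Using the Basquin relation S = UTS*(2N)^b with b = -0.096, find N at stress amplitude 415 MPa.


N = 0.5 * (S/UTS)^(1/b) = 0.5 * (415/667)^(1/-0.096) = 70.0831 cycles

70.0831 cycles


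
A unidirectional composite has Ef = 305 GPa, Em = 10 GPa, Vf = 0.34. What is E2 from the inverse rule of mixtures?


1/E2 = Vf/Ef + (1-Vf)/Em = 0.34/305 + 0.66/10
E2 = 14.9 GPa

14.9 GPa


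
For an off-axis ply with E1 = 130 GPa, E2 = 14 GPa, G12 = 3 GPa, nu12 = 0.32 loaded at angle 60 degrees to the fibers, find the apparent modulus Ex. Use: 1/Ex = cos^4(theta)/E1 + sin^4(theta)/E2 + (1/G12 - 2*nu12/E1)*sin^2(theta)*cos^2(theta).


cos^4(60) = 0.0625, sin^4(60) = 0.5625, sin^2(60)*cos^2(60) = 0.1875
1/G12 - 2*nu12/E1 = 1/3 - 2*0.32/130 = 0.32841 GPa^-1
1/Ex = 0.0625/130 + 0.5625/14 + 0.32841*0.1875 = 0.1022363 GPa^-1
Ex = 9.78 GPa

9.78 GPa


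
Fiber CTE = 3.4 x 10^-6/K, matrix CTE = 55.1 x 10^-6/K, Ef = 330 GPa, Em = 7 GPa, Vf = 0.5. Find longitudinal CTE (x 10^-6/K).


E1 = Ef*Vf + Em*(1-Vf) = 168.5
alpha_1 = (alpha_f*Ef*Vf + alpha_m*Em*(1-Vf))/E1 = 4.47 x 10^-6/K

4.47 x 10^-6/K


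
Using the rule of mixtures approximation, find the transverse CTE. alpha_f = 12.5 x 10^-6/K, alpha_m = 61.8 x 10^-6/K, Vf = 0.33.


alpha_2 = alpha_f*Vf + alpha_m*(1-Vf) = 12.5*0.33 + 61.8*0.67 = 45.5 x 10^-6/K

45.5 x 10^-6/K


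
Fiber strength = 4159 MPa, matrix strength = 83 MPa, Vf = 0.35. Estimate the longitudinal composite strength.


sigma_1 = sigma_f*Vf + sigma_m*(1-Vf) = 4159*0.35 + 83*0.65 = 1509.6 MPa

1509.6 MPa


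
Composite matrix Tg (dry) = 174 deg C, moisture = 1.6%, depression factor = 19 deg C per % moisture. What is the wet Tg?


Tg_wet = Tg_dry - k*moisture = 174 - 19*1.6 = 143.6 deg C

143.6 deg C


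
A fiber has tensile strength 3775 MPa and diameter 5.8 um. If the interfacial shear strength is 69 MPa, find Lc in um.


Lc = sigma_f * d / (2 * tau_i) = 3775 * 5.8 / (2 * 69) = 158.7 um

158.7 um


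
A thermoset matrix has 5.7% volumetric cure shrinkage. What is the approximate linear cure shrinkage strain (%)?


Linear shrinkage ≈ vol_shrink/3 = 5.7/3 = 1.9%

1.9%


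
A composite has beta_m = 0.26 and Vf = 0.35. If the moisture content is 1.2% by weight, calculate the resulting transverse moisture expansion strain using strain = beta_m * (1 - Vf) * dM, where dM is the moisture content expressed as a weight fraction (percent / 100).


dM = 1.2/100 = 0.012
strain = beta_m * (1-Vf) * dM = 0.26 * 0.65 * 0.012 = 0.002028

0.002028


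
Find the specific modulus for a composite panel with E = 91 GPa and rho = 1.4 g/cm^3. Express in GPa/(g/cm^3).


Specific stiffness = E/rho = 91/1.4 = 65.0 GPa/(g/cm^3)

65.0 GPa/(g/cm^3)


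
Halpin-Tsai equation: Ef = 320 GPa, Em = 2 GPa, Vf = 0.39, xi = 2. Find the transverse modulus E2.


eta = (Ef/Em - 1)/(Ef/Em + xi) = (160.0 - 1)/(160.0 + 2) = 0.9815
E2 = Em*(1+xi*eta*Vf)/(1-eta*Vf) = 5.72 GPa

5.72 GPa


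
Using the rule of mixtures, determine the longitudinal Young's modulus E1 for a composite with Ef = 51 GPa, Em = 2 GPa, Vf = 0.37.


E1 = Ef*Vf + Em*(1-Vf) = 51*0.37 + 2*0.63 = 20.13 GPa

20.13 GPa


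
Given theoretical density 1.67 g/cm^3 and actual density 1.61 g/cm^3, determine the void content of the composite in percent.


Void% = (rho_theo - rho_actual)/rho_theo * 100 = (1.67 - 1.61)/1.67 * 100 = 3.59%

3.59%


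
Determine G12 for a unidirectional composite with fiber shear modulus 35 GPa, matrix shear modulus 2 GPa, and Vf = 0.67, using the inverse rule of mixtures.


1/G12 = Vf/Gf + (1-Vf)/Gm = 0.67/35 + 0.33/2
G12 = 5.43 GPa

5.43 GPa


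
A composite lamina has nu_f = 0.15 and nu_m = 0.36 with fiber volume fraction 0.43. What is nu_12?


nu_12 = nu_f*Vf + nu_m*(1-Vf) = 0.15*0.43 + 0.36*0.57 = 0.2697

0.2697


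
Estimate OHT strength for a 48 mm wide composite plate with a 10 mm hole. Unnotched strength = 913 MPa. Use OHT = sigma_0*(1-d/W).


OHT = sigma_0*(1-d/W) = 913*(1-10/48) = 722.8 MPa

722.8 MPa


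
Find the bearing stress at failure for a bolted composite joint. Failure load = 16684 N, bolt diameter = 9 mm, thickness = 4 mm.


sigma_br = F/(d*h) = 16684/(9*4) = 463.4 MPa

463.4 MPa


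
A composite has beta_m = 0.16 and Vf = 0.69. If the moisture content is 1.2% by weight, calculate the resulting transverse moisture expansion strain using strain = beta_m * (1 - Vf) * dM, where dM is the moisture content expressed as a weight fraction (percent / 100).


dM = 1.2/100 = 0.012
strain = beta_m * (1-Vf) * dM = 0.16 * 0.31 * 0.012 = 0.0005952

0.0005952


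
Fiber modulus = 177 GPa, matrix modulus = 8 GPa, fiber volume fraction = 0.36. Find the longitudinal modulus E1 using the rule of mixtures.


E1 = Ef*Vf + Em*(1-Vf) = 177*0.36 + 8*0.64 = 68.84 GPa

68.84 GPa


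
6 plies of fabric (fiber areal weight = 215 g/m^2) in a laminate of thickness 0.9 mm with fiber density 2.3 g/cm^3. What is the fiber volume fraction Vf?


Vf = n * FAW / (rho_f * h * 1000) = 6 * 215 / (2.3 * 0.9 * 1000) = 0.6232

0.6232


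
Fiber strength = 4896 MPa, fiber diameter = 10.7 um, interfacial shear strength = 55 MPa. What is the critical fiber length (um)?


Lc = sigma_f * d / (2 * tau_i) = 4896 * 10.7 / (2 * 55) = 476.2 um

476.2 um


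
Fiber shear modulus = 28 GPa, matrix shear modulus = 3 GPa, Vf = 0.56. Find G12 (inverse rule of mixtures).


1/G12 = Vf/Gf + (1-Vf)/Gm = 0.56/28 + 0.44/3
G12 = 6.0 GPa

6.0 GPa


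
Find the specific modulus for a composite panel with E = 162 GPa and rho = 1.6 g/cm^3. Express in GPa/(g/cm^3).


Specific stiffness = E/rho = 162/1.6 = 101.3 GPa/(g/cm^3)

101.3 GPa/(g/cm^3)


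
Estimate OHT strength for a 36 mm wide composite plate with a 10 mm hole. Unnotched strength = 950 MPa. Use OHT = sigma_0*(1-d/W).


OHT = sigma_0*(1-d/W) = 950*(1-10/36) = 686.1 MPa

686.1 MPa


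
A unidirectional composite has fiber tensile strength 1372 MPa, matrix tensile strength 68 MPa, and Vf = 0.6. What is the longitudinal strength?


sigma_1 = sigma_f*Vf + sigma_m*(1-Vf) = 1372*0.6 + 68*0.4 = 850.4 MPa

850.4 MPa


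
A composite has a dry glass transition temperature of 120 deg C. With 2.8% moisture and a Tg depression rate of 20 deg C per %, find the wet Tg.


Tg_wet = Tg_dry - k*moisture = 120 - 20*2.8 = 64.0 deg C

64.0 deg C


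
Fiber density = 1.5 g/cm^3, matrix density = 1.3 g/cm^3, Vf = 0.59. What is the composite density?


rho_c = rho_f*Vf + rho_m*(1-Vf) = 1.5*0.59 + 1.3*0.41 = 1.418 g/cm^3

1.418 g/cm^3


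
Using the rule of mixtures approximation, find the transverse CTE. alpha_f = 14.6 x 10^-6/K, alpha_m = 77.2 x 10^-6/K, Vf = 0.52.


alpha_2 = alpha_f*Vf + alpha_m*(1-Vf) = 14.6*0.52 + 77.2*0.48 = 44.6 x 10^-6/K

44.6 x 10^-6/K


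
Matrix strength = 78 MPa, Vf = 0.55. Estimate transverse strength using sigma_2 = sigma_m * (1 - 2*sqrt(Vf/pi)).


factor = 1 - 2*sqrt(0.55/pi) = 0.1632
sigma_2 = 78 * 0.1632 = 12.73 MPa

12.73 MPa


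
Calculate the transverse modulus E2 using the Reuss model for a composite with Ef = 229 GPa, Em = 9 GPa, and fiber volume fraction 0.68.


1/E2 = Vf/Ef + (1-Vf)/Em = 0.68/229 + 0.32/9
E2 = 25.96 GPa

25.96 GPa


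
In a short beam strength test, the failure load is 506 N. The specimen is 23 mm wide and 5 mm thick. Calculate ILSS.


ILSS = 3F/(4bh) = 3*506/(4*23*5) = 3.3 MPa

3.3 MPa


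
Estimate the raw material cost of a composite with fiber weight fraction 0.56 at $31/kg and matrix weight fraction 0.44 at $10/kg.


Cost = cost_f*Wf + cost_m*Wm = 31*0.56 + 10*0.44 = $21.76/kg

$21.76/kg


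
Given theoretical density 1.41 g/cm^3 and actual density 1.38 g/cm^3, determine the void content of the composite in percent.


Void% = (rho_theo - rho_actual)/rho_theo * 100 = (1.41 - 1.38)/1.41 * 100 = 2.13%

2.13%


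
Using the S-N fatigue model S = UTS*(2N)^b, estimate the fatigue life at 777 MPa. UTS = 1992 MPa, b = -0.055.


N = 0.5 * (S/UTS)^(1/b) = 0.5 * (777/1992)^(1/-0.055) = 1.3581e+07 cycles

1.3581e+07 cycles


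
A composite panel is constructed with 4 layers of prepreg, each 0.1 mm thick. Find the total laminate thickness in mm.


h = n * t_ply = 4 * 0.1 = 0.4 mm

0.4 mm


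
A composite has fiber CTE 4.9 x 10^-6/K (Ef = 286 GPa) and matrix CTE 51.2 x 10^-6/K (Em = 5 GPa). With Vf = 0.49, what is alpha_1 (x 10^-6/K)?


E1 = Ef*Vf + Em*(1-Vf) = 142.69
alpha_1 = (alpha_f*Ef*Vf + alpha_m*Em*(1-Vf))/E1 = 5.73 x 10^-6/K

5.73 x 10^-6/K


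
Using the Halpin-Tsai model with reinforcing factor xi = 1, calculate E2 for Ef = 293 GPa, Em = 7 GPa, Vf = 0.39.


eta = (Ef/Em - 1)/(Ef/Em + xi) = (41.8571 - 1)/(41.8571 + 1) = 0.9533
E2 = Em*(1+xi*eta*Vf)/(1-eta*Vf) = 15.29 GPa

15.29 GPa


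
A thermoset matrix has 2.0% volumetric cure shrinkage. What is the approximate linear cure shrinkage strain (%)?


Linear shrinkage ≈ vol_shrink/3 = 2.0/3 = 0.667%

0.667%


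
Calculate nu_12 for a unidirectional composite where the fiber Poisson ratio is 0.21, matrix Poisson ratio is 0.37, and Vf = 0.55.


nu_12 = nu_f*Vf + nu_m*(1-Vf) = 0.21*0.55 + 0.37*0.45 = 0.282

0.282


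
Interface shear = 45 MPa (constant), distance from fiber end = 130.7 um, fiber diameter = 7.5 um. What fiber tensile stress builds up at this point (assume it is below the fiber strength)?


Force balance: sigma_f * (pi*d^2/4) = tau * (pi*d) * x  ->  sigma_f = 4 * tau * x / d
sigma_f = 4 * 45 * 130.7 / 7.5 = 3136.8 MPa

3136.8 MPa


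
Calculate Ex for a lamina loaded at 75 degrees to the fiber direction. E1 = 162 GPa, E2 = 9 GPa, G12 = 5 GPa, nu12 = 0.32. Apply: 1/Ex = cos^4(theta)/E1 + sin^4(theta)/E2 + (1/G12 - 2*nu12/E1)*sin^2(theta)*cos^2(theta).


cos^4(75) = 0.004487, sin^4(75) = 0.870513, sin^2(75)*cos^2(75) = 0.0625
1/G12 - 2*nu12/E1 = 1/5 - 2*0.32/162 = 0.196049 GPa^-1
1/Ex = 0.004487/162 + 0.870513/9 + 0.196049*0.0625 = 0.1090044 GPa^-1
Ex = 9.17 GPa

9.17 GPa


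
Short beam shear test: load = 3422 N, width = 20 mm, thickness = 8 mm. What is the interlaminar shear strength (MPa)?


ILSS = 3F/(4bh) = 3*3422/(4*20*8) = 16.04 MPa

16.04 MPa


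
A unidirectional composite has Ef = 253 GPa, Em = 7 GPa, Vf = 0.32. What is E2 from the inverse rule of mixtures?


1/E2 = Vf/Ef + (1-Vf)/Em = 0.32/253 + 0.68/7
E2 = 10.16 GPa

10.16 GPa


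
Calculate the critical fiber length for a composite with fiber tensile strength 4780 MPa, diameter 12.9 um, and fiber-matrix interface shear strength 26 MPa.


Lc = sigma_f * d / (2 * tau_i) = 4780 * 12.9 / (2 * 26) = 1185.8 um

1185.8 um


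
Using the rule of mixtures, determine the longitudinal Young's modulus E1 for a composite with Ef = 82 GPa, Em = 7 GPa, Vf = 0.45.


E1 = Ef*Vf + Em*(1-Vf) = 82*0.45 + 7*0.55 = 40.75 GPa

40.75 GPa


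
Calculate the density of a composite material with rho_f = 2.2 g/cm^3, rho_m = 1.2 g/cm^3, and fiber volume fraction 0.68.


rho_c = rho_f*Vf + rho_m*(1-Vf) = 2.2*0.68 + 1.2*0.32 = 1.88 g/cm^3

1.88 g/cm^3


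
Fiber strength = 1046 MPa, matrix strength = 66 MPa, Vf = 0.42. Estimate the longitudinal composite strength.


sigma_1 = sigma_f*Vf + sigma_m*(1-Vf) = 1046*0.42 + 66*0.58 = 477.6 MPa

477.6 MPa


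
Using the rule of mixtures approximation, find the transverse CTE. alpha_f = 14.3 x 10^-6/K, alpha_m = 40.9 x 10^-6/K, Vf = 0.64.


alpha_2 = alpha_f*Vf + alpha_m*(1-Vf) = 14.3*0.64 + 40.9*0.36 = 23.9 x 10^-6/K

23.9 x 10^-6/K


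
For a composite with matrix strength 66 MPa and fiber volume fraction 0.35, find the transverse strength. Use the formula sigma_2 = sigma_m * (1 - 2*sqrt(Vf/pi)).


factor = 1 - 2*sqrt(0.35/pi) = 0.3324
sigma_2 = 66 * 0.3324 = 21.94 MPa

21.94 MPa
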